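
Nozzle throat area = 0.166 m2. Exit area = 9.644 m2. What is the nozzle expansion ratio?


AR = 9.644 / 0.166 = 58.1

58.1


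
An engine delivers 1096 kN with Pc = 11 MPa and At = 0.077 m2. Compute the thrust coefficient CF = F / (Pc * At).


CF = 1096000 / (11e6 * 0.077) = 1.29

1.29


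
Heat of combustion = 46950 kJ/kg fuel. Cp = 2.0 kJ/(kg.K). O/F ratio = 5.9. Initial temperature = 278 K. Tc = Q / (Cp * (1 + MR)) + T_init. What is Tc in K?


Tc = 46950 / (2.0 * (1 + 5.9)) + 278 = 3680 K

3680 K


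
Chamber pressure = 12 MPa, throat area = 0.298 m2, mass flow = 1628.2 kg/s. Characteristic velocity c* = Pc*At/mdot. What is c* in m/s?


c* = 12e6 * 0.298 / 1628.2 = 2196 m/s

2196 m/s


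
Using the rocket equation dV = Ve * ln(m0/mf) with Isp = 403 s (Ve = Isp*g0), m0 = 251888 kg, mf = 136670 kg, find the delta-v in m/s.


Ve = 403 * 9.81 = 3953.43 m/s
dV = 3953.43 * ln(251888/136670) = 2417 m/s

2417 m/s


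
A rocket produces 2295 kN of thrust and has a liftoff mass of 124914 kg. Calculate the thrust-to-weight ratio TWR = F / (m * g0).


TWR = 2295000 / (124914 * 9.81) = 1.87

1.87


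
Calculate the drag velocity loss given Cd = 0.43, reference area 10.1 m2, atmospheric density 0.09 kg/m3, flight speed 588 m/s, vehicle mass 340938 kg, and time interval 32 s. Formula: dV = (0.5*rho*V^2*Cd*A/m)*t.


D = 0.5 * 0.09 * 588^2 * 0.43 * 10.1 = 67570.48 N
a = 67570.48 / 340938 = 0.1982 m/s2
dV = 0.1982 * 32 = 6.3 m/s

6.3 m/s


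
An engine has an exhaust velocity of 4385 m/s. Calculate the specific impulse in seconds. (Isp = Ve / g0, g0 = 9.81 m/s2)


Isp = Ve / g0 = 4385 / 9.81 = 447.0 s

447.0 s


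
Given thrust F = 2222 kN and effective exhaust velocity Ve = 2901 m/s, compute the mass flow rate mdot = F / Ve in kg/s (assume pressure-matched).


mdot = F / Ve = 2222000 / 2901 = 765.9 kg/s

765.9 kg/s


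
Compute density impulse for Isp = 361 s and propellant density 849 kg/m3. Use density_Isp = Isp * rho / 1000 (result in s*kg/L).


rho*Isp = 361 * 849 / 1000 = 306 s*kg/L

306 s*kg/L


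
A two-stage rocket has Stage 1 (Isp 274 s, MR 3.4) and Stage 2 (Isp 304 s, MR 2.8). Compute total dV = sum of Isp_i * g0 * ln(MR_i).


dV1 = 274 * 9.81 * ln(3.4) = 3289.4 m/s
dV2 = 304 * 9.81 * ln(2.8) = 3070.6 m/s
Total dV = 3289.4 + 3070.6 = 6360.0 m/s ~ 6360 m/s

6360 m/s


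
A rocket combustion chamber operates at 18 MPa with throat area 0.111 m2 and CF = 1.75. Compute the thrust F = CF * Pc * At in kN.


F = 1.75 * 18e6 * 0.111 = 3.4965e+06 N = 3496.5 kN

3496.5 kN


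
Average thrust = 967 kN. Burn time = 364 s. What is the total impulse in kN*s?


It = 967 * 364 = 351988 kN*s

351988 kN*s


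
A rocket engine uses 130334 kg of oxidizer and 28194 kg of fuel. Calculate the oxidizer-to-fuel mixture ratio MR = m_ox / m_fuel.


MR = 130334 / 28194 = 4.62

4.62


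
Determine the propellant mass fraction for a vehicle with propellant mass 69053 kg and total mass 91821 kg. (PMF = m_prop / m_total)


PMF = 69053 / 91821 = 0.752

0.752


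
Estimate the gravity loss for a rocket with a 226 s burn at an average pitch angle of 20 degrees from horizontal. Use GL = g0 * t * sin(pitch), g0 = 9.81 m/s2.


GL = 9.81 * 226 * sin(20 deg) = 758 m/s

758 m/s


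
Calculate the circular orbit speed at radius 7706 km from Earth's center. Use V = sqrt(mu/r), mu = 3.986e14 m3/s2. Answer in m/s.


V = sqrt(3.986e14 / 7706000) = 7192 m/s

7192 m/s


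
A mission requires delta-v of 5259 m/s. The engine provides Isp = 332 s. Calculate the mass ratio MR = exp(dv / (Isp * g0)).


Ve = 332 * 9.81 = 3256.92 m/s
MR = exp(5259 / 3256.92) = 5.026

5.026


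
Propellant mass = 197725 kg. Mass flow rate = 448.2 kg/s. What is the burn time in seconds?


tb = 197725 / 448.2 = 441.2 s

441.2 s


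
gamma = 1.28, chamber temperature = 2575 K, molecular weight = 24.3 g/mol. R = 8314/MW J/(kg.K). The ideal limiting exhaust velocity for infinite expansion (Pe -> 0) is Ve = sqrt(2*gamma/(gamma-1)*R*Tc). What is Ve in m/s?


R = 8314 / 24.3 = 342.14 J/(kg.K)
Ve = sqrt(2 * 1.28 / (1.28 - 1) * 342.14 * 2575) = 2838 m/s

2838 m/s


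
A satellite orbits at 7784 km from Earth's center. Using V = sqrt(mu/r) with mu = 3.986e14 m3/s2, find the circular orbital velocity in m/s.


V = sqrt(3.986e14 / 7784000) = 7156 m/s

7156 m/s


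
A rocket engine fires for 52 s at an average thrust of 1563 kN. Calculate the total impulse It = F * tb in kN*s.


It = 1563 * 52 = 81276 kN*s

81276 kN*s


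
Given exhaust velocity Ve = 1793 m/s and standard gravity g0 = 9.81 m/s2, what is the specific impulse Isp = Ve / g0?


Isp = Ve / g0 = 1793 / 9.81 = 182.8 s

182.8 s


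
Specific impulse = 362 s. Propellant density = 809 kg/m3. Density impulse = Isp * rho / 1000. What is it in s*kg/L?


rho*Isp = 362 * 809 / 1000 = 293 s*kg/L

293 s*kg/L


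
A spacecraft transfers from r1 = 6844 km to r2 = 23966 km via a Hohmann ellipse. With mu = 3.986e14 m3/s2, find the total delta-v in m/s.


V1 = sqrt(mu/r1) = 7631.57 m/s
dV1 = V1*(sqrt(2*r2/(r1+r2)) - 1) = 1887.2 m/s
V2 = sqrt(mu/r2) = 4078.22 m/s
dV2 = V2*(1 - sqrt(2*r1/(r1+r2))) = 1359.94 m/s
Total dV = 3247 m/s

3247 m/s


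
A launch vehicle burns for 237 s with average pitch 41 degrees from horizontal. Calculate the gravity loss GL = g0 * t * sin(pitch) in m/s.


GL = 9.81 * 237 * sin(41 deg) = 1525 m/s

1525 m/s


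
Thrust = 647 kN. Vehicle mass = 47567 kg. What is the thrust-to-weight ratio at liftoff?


TWR = 647000 / (47567 * 9.81) = 1.39

1.39


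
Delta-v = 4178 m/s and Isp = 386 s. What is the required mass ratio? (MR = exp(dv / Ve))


Ve = 386 * 9.81 = 3786.66 m/s
MR = exp(4178 / 3786.66) = 3.014

3.014


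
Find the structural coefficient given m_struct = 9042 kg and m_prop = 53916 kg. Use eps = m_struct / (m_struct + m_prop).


eps = 9042 / (9042 + 53916) = 0.1436

0.1436


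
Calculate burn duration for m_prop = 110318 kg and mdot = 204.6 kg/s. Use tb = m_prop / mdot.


tb = 110318 / 204.6 = 539.2 s

539.2 s


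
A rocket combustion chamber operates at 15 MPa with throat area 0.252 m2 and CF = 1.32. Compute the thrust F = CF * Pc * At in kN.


F = 1.32 * 15e6 * 0.252 = 4.9896e+06 N = 4989.6 kN

4989.6 kN


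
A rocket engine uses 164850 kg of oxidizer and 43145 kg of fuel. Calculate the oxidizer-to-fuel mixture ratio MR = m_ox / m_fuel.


MR = 164850 / 43145 = 3.82

3.82


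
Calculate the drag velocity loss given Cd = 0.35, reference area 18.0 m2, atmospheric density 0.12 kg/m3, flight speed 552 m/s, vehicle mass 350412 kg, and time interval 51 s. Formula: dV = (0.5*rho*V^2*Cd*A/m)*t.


D = 0.5 * 0.12 * 552^2 * 0.35 * 18.0 = 115178.11 N
a = 115178.11 / 350412 = 0.3287 m/s2
dV = 0.3287 * 51 = 16.8 m/s

16.8 m/s


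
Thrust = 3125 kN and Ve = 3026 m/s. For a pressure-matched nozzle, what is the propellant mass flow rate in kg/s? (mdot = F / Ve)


mdot = F / Ve = 3125000 / 3026 = 1032.7 kg/s

1032.7 kg/s


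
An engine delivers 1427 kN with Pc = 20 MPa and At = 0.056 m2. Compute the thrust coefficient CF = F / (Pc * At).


CF = 1427000 / (20e6 * 0.056) = 1.27

1.27


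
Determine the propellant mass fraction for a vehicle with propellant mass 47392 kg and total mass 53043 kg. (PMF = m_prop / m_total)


PMF = 47392 / 53043 = 0.893

0.893


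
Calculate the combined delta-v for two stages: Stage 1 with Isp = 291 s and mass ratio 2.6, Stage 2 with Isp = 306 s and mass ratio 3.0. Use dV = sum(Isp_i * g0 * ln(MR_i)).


dV1 = 291 * 9.81 * ln(2.6) = 2727.7 m/s
dV2 = 306 * 9.81 * ln(3.0) = 3297.9 m/s
Total dV = 2727.7 + 3297.9 = 6025.6 m/s ~ 6026 m/s

6026 m/s


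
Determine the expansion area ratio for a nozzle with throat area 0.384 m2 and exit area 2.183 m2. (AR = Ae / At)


AR = 2.183 / 0.384 = 5.7

5.7


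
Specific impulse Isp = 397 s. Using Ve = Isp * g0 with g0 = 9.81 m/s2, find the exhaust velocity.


Ve = Isp * g0 = 397 * 9.81 = 3894.6 m/s

3894.6 m/s


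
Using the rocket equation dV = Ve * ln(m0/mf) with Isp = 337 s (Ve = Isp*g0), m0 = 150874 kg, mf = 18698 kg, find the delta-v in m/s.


Ve = 337 * 9.81 = 3305.97 m/s
dV = 3305.97 * ln(150874/18698) = 6903 m/s

6903 m/s


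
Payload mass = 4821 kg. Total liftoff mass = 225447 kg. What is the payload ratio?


PR = 4821 / 225447 = 0.0214

0.0214


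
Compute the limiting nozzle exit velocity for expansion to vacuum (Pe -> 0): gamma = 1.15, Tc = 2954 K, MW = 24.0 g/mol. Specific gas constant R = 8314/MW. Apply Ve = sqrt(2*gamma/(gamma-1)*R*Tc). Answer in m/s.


R = 8314 / 24.0 = 346.42 J/(kg.K)
Ve = sqrt(2 * 1.15 / (1.15 - 1) * 346.42 * 2954) = 3961 m/s

3961 m/s


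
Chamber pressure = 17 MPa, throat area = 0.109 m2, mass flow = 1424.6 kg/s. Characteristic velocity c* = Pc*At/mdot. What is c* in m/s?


c* = 17e6 * 0.109 / 1424.6 = 1301 m/s

1301 m/s


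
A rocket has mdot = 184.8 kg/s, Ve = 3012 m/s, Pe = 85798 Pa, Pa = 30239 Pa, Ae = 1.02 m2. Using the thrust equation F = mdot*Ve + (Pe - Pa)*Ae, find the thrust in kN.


F = 184.8 * 3012 + (85798 - 30239) * 1.02 = 613288.0 N = 613.3 kN

613.3 kN


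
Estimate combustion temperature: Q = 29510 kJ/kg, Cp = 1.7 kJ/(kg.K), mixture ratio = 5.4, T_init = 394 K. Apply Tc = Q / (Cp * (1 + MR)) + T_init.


Tc = 29510 / (1.7 * (1 + 5.4)) + 394 = 3106 K

3106 K


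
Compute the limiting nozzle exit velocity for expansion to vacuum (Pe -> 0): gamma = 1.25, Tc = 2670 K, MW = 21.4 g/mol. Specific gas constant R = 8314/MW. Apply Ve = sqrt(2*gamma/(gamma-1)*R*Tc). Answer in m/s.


R = 8314 / 21.4 = 388.5 J/(kg.K)
Ve = sqrt(2 * 1.25 / (1.25 - 1) * 388.5 * 2670) = 3221 m/s

3221 m/s


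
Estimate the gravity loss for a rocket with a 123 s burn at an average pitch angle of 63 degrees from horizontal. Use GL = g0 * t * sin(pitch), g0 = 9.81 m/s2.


GL = 9.81 * 123 * sin(63 deg) = 1075 m/s

1075 m/s


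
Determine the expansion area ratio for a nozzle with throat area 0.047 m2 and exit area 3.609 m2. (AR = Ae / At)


AR = 3.609 / 0.047 = 76.8

76.8


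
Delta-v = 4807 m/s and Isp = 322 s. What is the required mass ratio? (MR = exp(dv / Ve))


Ve = 322 * 9.81 = 3158.82 m/s
MR = exp(4807 / 3158.82) = 4.58

4.58


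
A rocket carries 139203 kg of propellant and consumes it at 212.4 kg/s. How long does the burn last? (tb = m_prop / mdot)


tb = 139203 / 212.4 = 655.4 s

655.4 s


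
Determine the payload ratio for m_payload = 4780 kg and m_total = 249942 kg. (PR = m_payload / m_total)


PR = 4780 / 249942 = 0.0191

0.0191


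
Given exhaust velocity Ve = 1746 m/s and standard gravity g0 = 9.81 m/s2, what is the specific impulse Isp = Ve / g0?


Isp = Ve / g0 = 1746 / 9.81 = 178.0 s

178.0 s


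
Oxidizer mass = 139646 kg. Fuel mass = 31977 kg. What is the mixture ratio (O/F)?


MR = 139646 / 31977 = 4.37

4.37


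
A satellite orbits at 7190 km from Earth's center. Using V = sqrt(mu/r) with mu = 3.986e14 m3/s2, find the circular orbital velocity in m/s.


V = sqrt(3.986e14 / 7190000) = 7446 m/s

7446 m/s


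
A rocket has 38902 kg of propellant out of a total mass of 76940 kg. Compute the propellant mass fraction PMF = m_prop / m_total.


PMF = 38902 / 76940 = 0.506

0.506


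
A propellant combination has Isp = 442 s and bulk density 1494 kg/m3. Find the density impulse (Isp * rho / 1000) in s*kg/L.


rho*Isp = 442 * 1494 / 1000 = 660 s*kg/L

660 s*kg/L


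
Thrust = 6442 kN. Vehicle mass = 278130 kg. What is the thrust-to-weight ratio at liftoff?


TWR = 6442000 / (278130 * 9.81) = 2.36

2.36


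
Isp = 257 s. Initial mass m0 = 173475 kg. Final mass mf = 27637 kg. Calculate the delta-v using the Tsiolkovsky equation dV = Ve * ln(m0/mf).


Ve = 257 * 9.81 = 2521.17 m/s
dV = 2521.17 * ln(173475/27637) = 4631 m/s

4631 m/s


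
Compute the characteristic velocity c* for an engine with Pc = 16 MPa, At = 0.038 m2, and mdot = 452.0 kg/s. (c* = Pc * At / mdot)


c* = 16e6 * 0.038 / 452.0 = 1345 m/s

1345 m/s


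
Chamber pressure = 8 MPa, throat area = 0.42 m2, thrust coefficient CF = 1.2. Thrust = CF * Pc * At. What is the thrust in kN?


F = 1.2 * 8e6 * 0.42 = 4.0320e+06 N = 4032.0 kN

4032.0 kN


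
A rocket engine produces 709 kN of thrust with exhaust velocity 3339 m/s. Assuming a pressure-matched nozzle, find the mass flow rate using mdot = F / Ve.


mdot = F / Ve = 709000 / 3339 = 212.3 kg/s

212.3 kg/s


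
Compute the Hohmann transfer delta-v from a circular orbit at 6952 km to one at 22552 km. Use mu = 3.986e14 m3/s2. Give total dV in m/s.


V1 = sqrt(mu/r1) = 7572.06 m/s
dV1 = V1*(sqrt(2*r2/(r1+r2)) - 1) = 1790.21 m/s
V2 = sqrt(mu/r2) = 4204.13 m/s
dV2 = V2*(1 - sqrt(2*r1/(r1+r2))) = 1318.07 m/s
Total dV = 3108 m/s

3108 m/s


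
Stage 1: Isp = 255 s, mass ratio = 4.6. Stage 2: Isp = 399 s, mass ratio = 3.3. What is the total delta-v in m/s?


dV1 = 255 * 9.81 * ln(4.6) = 3817.5 m/s
dV2 = 399 * 9.81 * ln(3.3) = 4673.2 m/s
Total dV = 3817.5 + 4673.2 = 8490.7 m/s ~ 8491 m/s

8491 m/s


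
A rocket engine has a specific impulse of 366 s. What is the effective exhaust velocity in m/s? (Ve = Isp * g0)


Ve = Isp * g0 = 366 * 9.81 = 3590.5 m/s

3590.5 m/s


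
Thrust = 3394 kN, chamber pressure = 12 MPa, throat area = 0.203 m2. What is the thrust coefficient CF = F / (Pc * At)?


CF = 3394000 / (12e6 * 0.203) = 1.39

1.39


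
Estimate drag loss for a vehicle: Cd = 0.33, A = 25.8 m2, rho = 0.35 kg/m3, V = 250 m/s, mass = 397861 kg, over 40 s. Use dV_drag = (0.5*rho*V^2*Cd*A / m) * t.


D = 0.5 * 0.35 * 250^2 * 0.33 * 25.8 = 93121.88 N
a = 93121.88 / 397861 = 0.2341 m/s2
dV = 0.2341 * 40 = 9.4 m/s

9.4 m/s


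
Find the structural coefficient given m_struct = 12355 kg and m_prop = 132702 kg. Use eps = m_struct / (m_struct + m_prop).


eps = 12355 / (12355 + 132702) = 0.0852

0.0852


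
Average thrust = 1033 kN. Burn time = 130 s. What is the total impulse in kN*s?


It = 1033 * 130 = 134290 kN*s

134290 kN*s


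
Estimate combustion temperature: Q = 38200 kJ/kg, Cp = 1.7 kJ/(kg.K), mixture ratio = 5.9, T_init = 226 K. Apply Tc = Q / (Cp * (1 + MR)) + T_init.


Tc = 38200 / (1.7 * (1 + 5.9)) + 226 = 3483 K

3483 K


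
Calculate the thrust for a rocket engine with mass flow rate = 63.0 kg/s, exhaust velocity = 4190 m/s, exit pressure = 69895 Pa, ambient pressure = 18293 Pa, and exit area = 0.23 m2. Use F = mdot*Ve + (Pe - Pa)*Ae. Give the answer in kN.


F = 63.0 * 4190 + (69895 - 18293) * 0.23 = 275838.0 N = 275.8 kN

275.8 kN


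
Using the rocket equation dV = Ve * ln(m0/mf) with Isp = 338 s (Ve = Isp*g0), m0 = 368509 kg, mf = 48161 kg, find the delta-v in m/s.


Ve = 338 * 9.81 = 3315.78 m/s
dV = 3315.78 * ln(368509/48161) = 6747 m/s

6747 m/s


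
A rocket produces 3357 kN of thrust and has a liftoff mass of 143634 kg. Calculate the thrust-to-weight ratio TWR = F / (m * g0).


TWR = 3357000 / (143634 * 9.81) = 2.38

2.38


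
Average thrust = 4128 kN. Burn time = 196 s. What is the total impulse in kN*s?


It = 4128 * 196 = 809088 kN*s

809088 kN*s


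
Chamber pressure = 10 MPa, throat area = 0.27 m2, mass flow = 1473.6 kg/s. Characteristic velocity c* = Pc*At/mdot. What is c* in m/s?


c* = 10e6 * 0.27 / 1473.6 = 1832 m/s

1832 m/s


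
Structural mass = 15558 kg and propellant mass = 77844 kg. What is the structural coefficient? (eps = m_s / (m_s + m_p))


eps = 15558 / (15558 + 77844) = 0.1666

0.1666


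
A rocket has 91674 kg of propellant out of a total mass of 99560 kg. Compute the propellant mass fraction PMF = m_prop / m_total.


PMF = 91674 / 99560 = 0.921

0.921


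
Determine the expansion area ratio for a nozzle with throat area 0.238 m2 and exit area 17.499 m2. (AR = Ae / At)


AR = 17.499 / 0.238 = 73.5

73.5


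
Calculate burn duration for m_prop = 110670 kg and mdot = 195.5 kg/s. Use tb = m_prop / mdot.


tb = 110670 / 195.5 = 566.1 s

566.1 s


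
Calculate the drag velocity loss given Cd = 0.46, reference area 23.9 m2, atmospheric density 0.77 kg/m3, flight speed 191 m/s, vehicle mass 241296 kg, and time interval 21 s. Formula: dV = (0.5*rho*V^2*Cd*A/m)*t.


D = 0.5 * 0.77 * 191^2 * 0.46 * 23.9 = 154412.76 N
a = 154412.76 / 241296 = 0.6399 m/s2
dV = 0.6399 * 21 = 13.4 m/s

13.4 m/s


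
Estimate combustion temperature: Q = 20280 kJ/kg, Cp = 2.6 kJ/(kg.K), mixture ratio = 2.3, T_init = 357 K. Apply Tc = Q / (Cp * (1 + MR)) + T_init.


Tc = 20280 / (2.6 * (1 + 2.3)) + 357 = 2721 K

2721 K


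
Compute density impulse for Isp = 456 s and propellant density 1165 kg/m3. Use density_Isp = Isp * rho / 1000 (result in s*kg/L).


rho*Isp = 456 * 1165 / 1000 = 531 s*kg/L

531 s*kg/L


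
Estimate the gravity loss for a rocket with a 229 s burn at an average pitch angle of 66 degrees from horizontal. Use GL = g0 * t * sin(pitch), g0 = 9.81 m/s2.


GL = 9.81 * 229 * sin(66 deg) = 2052 m/s

2052 m/s


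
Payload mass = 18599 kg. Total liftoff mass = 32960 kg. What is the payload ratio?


PR = 18599 / 32960 = 0.5643

0.5643


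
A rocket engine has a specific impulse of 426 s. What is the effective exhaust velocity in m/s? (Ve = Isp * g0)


Ve = Isp * g0 = 426 * 9.81 = 4179.1 m/s

4179.1 m/s


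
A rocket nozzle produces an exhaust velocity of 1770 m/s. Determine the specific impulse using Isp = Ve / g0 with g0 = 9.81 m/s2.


Isp = Ve / g0 = 1770 / 9.81 = 180.4 s

180.4 s


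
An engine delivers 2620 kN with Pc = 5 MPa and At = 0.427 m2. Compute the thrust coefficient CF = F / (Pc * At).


CF = 2620000 / (5e6 * 0.427) = 1.23

1.23


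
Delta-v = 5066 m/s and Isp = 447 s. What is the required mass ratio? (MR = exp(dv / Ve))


Ve = 447 * 9.81 = 4385.07 m/s
MR = exp(5066 / 4385.07) = 3.175

3.175


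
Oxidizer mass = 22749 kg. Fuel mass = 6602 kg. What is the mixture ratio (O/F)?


MR = 22749 / 6602 = 3.45

3.45


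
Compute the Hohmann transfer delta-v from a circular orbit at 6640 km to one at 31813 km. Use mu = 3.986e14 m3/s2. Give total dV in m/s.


V1 = sqrt(mu/r1) = 7747.91 m/s
dV1 = V1*(sqrt(2*r2/(r1+r2)) - 1) = 2218.45 m/s
V2 = sqrt(mu/r2) = 3539.7 m/s
dV2 = V2*(1 - sqrt(2*r1/(r1+r2))) = 1459.52 m/s
Total dV = 3678 m/s

3678 m/s


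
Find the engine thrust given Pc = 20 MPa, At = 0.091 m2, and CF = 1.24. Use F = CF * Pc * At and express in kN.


F = 1.24 * 20e6 * 0.091 = 2.2568e+06 N = 2256.8 kN

2256.8 kN


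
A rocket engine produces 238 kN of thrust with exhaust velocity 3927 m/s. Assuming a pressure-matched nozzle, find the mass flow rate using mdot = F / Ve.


mdot = F / Ve = 238000 / 3927 = 60.6 kg/s

60.6 kg/s


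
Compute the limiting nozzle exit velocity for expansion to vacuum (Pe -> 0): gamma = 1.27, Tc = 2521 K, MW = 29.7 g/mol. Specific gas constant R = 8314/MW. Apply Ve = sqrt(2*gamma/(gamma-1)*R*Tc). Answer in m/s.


R = 8314 / 29.7 = 279.93 J/(kg.K)
Ve = sqrt(2 * 1.27 / (1.27 - 1) * 279.93 * 2521) = 2577 m/s

2577 m/s


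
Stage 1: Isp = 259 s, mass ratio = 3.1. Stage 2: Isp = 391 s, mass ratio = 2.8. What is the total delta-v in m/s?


dV1 = 259 * 9.81 * ln(3.1) = 2874.7 m/s
dV2 = 391 * 9.81 * ln(2.8) = 3949.3 m/s
Total dV = 2874.7 + 3949.3 = 6824.0 m/s ~ 6824 m/s

6824 m/s


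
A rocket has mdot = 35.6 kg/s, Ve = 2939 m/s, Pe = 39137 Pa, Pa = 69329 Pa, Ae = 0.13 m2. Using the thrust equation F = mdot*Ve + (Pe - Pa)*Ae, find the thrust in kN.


F = 35.6 * 2939 + (39137 - 69329) * 0.13 = 100703.0 N = 100.7 kN

100.7 kN


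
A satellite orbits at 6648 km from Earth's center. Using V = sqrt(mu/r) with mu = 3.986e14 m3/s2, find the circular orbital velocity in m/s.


V = sqrt(3.986e14 / 6648000) = 7743 m/s

7743 m/s


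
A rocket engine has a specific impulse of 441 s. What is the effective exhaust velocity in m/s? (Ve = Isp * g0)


Ve = Isp * g0 = 441 * 9.81 = 4326.2 m/s

4326.2 m/s


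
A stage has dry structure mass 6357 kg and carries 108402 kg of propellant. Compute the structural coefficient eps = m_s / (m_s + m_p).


eps = 6357 / (6357 + 108402) = 0.0554

0.0554


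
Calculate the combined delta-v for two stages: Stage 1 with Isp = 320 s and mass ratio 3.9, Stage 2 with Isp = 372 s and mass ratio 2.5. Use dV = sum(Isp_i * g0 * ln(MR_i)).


dV1 = 320 * 9.81 * ln(3.9) = 4272.4 m/s
dV2 = 372 * 9.81 * ln(2.5) = 3343.8 m/s
Total dV = 4272.4 + 3343.8 = 7616.2 m/s ~ 7616 m/s

7616 m/s


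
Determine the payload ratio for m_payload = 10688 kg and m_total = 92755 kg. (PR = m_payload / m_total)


PR = 10688 / 92755 = 0.1152

0.1152


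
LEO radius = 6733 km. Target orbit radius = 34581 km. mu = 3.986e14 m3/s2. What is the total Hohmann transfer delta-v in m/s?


V1 = sqrt(mu/r1) = 7694.22 m/s
dV1 = V1*(sqrt(2*r2/(r1+r2)) - 1) = 2260.97 m/s
V2 = sqrt(mu/r2) = 3395.08 m/s
dV2 = V2*(1 - sqrt(2*r1/(r1+r2))) = 1456.78 m/s
Total dV = 3718 m/s

3718 m/s


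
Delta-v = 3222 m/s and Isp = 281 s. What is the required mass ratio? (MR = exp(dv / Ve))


Ve = 281 * 9.81 = 2756.61 m/s
MR = exp(3222 / 2756.61) = 3.218

3.218


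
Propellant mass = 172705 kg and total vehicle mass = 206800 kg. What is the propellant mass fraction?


PMF = 172705 / 206800 = 0.835

0.835


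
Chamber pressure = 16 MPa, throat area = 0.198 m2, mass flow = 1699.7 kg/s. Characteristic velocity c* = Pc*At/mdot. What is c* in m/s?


c* = 16e6 * 0.198 / 1699.7 = 1864 m/s

1864 m/s


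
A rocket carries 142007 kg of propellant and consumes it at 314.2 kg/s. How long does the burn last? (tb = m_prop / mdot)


tb = 142007 / 314.2 = 452.0 s

452.0 s


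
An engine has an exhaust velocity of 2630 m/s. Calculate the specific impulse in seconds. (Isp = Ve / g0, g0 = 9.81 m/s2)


Isp = Ve / g0 = 2630 / 9.81 = 268.1 s

268.1 s


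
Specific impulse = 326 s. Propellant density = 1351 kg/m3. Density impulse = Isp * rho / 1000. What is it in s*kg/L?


rho*Isp = 326 * 1351 / 1000 = 440 s*kg/L

440 s*kg/L


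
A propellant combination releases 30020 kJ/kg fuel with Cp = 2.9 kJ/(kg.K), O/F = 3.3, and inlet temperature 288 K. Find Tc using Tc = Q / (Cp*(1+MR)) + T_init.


Tc = 30020 / (2.9 * (1 + 3.3)) + 288 = 2695 K

2695 K


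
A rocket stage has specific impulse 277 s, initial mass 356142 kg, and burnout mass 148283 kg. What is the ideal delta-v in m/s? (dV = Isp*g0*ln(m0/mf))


Ve = 277 * 9.81 = 2717.37 m/s
dV = 2717.37 * ln(356142/148283) = 2381 m/s

2381 m/s


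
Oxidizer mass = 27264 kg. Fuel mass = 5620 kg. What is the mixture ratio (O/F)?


MR = 27264 / 5620 = 4.85

4.85


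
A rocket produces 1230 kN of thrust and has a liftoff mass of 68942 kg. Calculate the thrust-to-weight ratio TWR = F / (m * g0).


TWR = 1230000 / (68942 * 9.81) = 1.82

1.82


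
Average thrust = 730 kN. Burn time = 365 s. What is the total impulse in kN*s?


It = 730 * 365 = 266450 kN*s

266450 kN*s


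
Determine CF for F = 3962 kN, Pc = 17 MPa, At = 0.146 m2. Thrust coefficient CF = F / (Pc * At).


CF = 3962000 / (17e6 * 0.146) = 1.6

1.6


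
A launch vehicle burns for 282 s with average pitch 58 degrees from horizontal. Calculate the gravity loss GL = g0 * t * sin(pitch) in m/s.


GL = 9.81 * 282 * sin(58 deg) = 2346 m/s

2346 m/s


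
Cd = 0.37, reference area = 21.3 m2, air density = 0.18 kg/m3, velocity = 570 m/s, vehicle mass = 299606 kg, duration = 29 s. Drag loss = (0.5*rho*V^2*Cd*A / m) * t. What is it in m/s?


D = 0.5 * 0.18 * 570^2 * 0.37 * 21.3 = 230448.32 N
a = 230448.32 / 299606 = 0.7692 m/s2
dV = 0.7692 * 29 = 22.3 m/s

22.3 m/s


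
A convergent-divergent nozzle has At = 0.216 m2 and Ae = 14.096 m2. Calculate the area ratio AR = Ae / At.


AR = 14.096 / 0.216 = 65.3

65.3


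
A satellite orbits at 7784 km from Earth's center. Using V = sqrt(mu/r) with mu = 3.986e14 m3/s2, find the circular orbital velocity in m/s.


V = sqrt(3.986e14 / 7784000) = 7156 m/s

7156 m/s


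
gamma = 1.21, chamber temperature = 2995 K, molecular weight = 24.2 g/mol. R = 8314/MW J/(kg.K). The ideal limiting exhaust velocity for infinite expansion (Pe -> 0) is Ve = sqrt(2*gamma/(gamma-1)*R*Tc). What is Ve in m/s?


R = 8314 / 24.2 = 343.55 J/(kg.K)
Ve = sqrt(2 * 1.21 / (1.21 - 1) * 343.55 * 2995) = 3443 m/s

3443 m/s


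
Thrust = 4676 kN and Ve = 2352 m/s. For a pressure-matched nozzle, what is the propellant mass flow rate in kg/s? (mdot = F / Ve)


mdot = F / Ve = 4676000 / 2352 = 1988.1 kg/s

1988.1 kg/s


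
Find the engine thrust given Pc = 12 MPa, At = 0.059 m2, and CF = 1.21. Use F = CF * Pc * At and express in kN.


F = 1.21 * 12e6 * 0.059 = 856680.0 N = 856.7 kN

856.7 kN


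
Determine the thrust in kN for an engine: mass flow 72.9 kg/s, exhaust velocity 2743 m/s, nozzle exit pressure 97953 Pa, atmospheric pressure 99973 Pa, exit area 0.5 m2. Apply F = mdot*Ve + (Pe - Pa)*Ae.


F = 72.9 * 2743 + (97953 - 99973) * 0.5 = 198955.0 N = 199.0 kN

199.0 kN


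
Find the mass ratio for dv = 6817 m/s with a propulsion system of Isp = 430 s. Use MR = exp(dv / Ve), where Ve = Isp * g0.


Ve = 430 * 9.81 = 4218.3 m/s
MR = exp(6817 / 4218.3) = 5.033

5.033


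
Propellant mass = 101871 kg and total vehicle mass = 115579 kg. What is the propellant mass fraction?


PMF = 101871 / 115579 = 0.881

0.881


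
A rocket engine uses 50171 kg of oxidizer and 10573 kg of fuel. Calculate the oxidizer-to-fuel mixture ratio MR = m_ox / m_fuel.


MR = 50171 / 10573 = 4.75

4.75


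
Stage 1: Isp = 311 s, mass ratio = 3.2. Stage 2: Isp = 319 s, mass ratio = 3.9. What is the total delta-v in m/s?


dV1 = 311 * 9.81 * ln(3.2) = 3548.7 m/s
dV2 = 319 * 9.81 * ln(3.9) = 4259.0 m/s
Total dV = 3548.7 + 4259.0 = 7807.7 m/s ~ 7808 m/s

7808 m/s


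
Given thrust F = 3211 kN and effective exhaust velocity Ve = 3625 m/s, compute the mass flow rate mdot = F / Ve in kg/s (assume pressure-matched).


mdot = F / Ve = 3211000 / 3625 = 885.8 kg/s

885.8 kg/s


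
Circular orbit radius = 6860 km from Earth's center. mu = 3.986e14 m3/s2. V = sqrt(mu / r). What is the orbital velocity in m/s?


V = sqrt(3.986e14 / 6860000) = 7623 m/s

7623 m/s


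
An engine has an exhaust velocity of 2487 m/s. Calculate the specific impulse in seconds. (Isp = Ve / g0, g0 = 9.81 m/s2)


Isp = Ve / g0 = 2487 / 9.81 = 253.5 s

253.5 s


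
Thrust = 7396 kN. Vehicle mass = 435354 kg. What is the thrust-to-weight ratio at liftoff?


TWR = 7396000 / (435354 * 9.81) = 1.73

1.73


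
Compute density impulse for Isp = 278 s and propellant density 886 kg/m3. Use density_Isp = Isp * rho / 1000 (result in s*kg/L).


rho*Isp = 278 * 886 / 1000 = 246 s*kg/L

246 s*kg/L


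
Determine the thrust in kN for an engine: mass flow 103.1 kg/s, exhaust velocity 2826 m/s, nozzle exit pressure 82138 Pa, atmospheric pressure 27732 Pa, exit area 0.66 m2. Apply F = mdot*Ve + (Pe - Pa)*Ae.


F = 103.1 * 2826 + (82138 - 27732) * 0.66 = 327269.0 N = 327.3 kN

327.3 kN


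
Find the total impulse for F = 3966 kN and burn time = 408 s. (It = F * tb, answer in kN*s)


It = 3966 * 408 = 1618128 kN*s

1618128 kN*s


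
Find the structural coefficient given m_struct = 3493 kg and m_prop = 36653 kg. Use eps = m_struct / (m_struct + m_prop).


eps = 3493 / (3493 + 36653) = 0.087

0.087


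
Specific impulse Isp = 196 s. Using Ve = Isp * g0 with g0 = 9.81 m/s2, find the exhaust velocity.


Ve = Isp * g0 = 196 * 9.81 = 1922.8 m/s

1922.8 m/s


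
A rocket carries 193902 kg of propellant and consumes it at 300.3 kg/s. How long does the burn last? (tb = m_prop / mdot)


tb = 193902 / 300.3 = 645.7 s

645.7 s


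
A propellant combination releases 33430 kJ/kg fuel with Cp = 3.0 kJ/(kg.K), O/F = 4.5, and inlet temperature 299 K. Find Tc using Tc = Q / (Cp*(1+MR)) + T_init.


Tc = 33430 / (3.0 * (1 + 4.5)) + 299 = 2325 K

2325 K


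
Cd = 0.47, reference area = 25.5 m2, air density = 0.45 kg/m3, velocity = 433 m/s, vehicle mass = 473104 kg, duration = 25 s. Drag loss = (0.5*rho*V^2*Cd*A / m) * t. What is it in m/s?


D = 0.5 * 0.45 * 433^2 * 0.47 * 25.5 = 505587.52 N
a = 505587.52 / 473104 = 1.0687 m/s2
dV = 1.0687 * 25 = 26.7 m/s

26.7 m/s


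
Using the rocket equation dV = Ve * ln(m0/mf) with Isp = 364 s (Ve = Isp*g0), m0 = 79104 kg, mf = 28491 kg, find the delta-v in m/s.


Ve = 364 * 9.81 = 3570.84 m/s
dV = 3570.84 * ln(79104/28491) = 3646 m/s

3646 m/s


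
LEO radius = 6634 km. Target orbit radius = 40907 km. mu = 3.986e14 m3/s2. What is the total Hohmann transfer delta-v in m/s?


V1 = sqrt(mu/r1) = 7751.41 m/s
dV1 = V1*(sqrt(2*r2/(r1+r2)) - 1) = 2417.17 m/s
V2 = sqrt(mu/r2) = 3121.55 m/s
dV2 = V2*(1 - sqrt(2*r1/(r1+r2))) = 1472.48 m/s
Total dV = 3890 m/s

3890 m/s


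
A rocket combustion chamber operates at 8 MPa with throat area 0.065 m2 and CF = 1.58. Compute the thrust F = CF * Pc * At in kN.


F = 1.58 * 8e6 * 0.065 = 821600.0 N = 821.6 kN

821.6 kN


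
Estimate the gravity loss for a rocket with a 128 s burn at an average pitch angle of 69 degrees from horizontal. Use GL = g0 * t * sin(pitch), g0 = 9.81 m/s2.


GL = 9.81 * 128 * sin(69 deg) = 1172 m/s

1172 m/s


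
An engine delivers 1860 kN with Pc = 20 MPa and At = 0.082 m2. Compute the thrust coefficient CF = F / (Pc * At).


CF = 1860000 / (20e6 * 0.082) = 1.13

1.13


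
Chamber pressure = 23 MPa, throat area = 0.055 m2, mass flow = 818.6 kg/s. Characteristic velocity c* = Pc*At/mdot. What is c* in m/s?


c* = 23e6 * 0.055 / 818.6 = 1545 m/s

1545 m/s


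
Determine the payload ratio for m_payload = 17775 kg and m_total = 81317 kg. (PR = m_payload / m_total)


PR = 17775 / 81317 = 0.2186

0.2186


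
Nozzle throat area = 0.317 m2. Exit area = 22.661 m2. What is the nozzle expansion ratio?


AR = 22.661 / 0.317 = 71.5

71.5


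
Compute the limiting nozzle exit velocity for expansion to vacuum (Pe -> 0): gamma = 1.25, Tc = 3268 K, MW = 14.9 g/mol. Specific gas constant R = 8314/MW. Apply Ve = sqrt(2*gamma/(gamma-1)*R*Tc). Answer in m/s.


R = 8314 / 14.9 = 557.99 J/(kg.K)
Ve = sqrt(2 * 1.25 / (1.25 - 1) * 557.99 * 3268) = 4270 m/s

4270 m/s


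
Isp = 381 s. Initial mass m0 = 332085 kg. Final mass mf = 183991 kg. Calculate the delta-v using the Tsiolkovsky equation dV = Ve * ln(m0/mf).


Ve = 381 * 9.81 = 3737.61 m/s
dV = 3737.61 * ln(332085/183991) = 2207 m/s

2207 m/s


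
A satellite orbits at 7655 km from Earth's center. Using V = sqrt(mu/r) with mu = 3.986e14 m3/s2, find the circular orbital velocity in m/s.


V = sqrt(3.986e14 / 7655000) = 7216 m/s

7216 m/s


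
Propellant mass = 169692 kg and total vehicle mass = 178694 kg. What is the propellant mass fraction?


PMF = 169692 / 178694 = 0.95

0.95


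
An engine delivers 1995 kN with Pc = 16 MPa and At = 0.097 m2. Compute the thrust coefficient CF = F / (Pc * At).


CF = 1995000 / (16e6 * 0.097) = 1.29

1.29


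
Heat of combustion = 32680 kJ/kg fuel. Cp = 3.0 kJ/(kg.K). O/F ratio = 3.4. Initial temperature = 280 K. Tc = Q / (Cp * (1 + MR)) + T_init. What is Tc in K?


Tc = 32680 / (3.0 * (1 + 3.4)) + 280 = 2756 K

2756 K


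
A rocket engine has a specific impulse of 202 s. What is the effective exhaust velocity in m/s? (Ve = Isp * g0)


Ve = Isp * g0 = 202 * 9.81 = 1981.6 m/s

1981.6 m/s


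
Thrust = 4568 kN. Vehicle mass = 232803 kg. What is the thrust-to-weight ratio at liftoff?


TWR = 4568000 / (232803 * 9.81) = 2.0

2.0


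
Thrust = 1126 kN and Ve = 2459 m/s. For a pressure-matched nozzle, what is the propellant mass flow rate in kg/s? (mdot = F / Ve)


mdot = F / Ve = 1126000 / 2459 = 457.9 kg/s

457.9 kg/s


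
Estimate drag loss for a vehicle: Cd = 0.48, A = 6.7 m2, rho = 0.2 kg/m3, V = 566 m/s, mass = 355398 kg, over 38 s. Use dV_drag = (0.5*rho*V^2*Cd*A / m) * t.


D = 0.5 * 0.2 * 566^2 * 0.48 * 6.7 = 103026.49 N
a = 103026.49 / 355398 = 0.2899 m/s2
dV = 0.2899 * 38 = 11.0 m/s

11.0 m/s


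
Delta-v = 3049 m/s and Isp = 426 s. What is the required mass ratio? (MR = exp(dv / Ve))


Ve = 426 * 9.81 = 4179.06 m/s
MR = exp(3049 / 4179.06) = 2.074

2.074


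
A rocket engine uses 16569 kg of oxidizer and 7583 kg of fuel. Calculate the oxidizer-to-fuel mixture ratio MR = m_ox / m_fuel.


MR = 16569 / 7583 = 2.19

2.19


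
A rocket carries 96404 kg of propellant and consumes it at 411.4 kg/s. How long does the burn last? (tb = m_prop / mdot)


tb = 96404 / 411.4 = 234.3 s

234.3 s


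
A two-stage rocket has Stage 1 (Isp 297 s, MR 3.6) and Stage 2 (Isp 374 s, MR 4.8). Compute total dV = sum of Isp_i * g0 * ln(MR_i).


dV1 = 297 * 9.81 * ln(3.6) = 3732.1 m/s
dV2 = 374 * 9.81 * ln(4.8) = 5755.2 m/s
Total dV = 3732.1 + 5755.2 = 9487.3 m/s ~ 9487 m/s

9487 m/s


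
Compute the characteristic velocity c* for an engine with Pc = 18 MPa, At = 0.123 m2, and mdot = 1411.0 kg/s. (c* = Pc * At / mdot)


c* = 18e6 * 0.123 / 1411.0 = 1569 m/s

1569 m/s


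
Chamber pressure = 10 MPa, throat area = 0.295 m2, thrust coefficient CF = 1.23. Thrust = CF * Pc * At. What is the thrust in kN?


F = 1.23 * 10e6 * 0.295 = 3.6285e+06 N = 3628.5 kN

3628.5 kN


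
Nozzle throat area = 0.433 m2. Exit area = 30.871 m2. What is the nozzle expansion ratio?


AR = 30.871 / 0.433 = 71.3

71.3


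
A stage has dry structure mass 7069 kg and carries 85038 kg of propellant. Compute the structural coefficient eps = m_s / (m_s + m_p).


eps = 7069 / (7069 + 85038) = 0.0767

0.0767


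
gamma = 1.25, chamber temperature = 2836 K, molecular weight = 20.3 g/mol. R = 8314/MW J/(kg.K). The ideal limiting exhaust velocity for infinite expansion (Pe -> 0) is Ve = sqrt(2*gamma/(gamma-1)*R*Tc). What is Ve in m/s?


R = 8314 / 20.3 = 409.56 J/(kg.K)
Ve = sqrt(2 * 1.25 / (1.25 - 1) * 409.56 * 2836) = 3408 m/s

3408 m/s


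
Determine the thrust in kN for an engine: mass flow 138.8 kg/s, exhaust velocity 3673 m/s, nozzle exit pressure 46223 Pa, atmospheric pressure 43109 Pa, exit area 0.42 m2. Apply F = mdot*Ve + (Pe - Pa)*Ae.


F = 138.8 * 3673 + (46223 - 43109) * 0.42 = 511120.0 N = 511.1 kN

511.1 kN


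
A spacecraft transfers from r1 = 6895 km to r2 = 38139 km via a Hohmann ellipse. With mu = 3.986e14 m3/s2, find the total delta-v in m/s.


V1 = sqrt(mu/r1) = 7603.29 m/s
dV1 = V1*(sqrt(2*r2/(r1+r2)) - 1) = 2292.05 m/s
V2 = sqrt(mu/r2) = 3232.84 m/s
dV2 = V2*(1 - sqrt(2*r1/(r1+r2))) = 1443.9 m/s
Total dV = 3736 m/s

3736 m/s


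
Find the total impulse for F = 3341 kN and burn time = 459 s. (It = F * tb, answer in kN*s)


It = 3341 * 459 = 1533519 kN*s

1533519 kN*s


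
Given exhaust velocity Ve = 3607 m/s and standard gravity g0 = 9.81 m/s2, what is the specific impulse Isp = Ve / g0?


Isp = Ve / g0 = 3607 / 9.81 = 367.7 s

367.7 s


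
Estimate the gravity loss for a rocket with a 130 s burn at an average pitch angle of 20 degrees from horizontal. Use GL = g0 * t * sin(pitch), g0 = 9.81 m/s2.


GL = 9.81 * 130 * sin(20 deg) = 436 m/s

436 m/s


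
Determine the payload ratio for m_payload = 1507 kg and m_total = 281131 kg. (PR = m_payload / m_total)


PR = 1507 / 281131 = 0.0054

0.0054


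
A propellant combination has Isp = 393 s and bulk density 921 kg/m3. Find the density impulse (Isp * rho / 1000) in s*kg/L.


rho*Isp = 393 * 921 / 1000 = 362 s*kg/L

362 s*kg/L


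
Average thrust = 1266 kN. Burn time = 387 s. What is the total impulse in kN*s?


It = 1266 * 387 = 489942 kN*s

489942 kN*s


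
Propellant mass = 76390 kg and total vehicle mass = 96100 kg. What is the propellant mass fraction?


PMF = 76390 / 96100 = 0.795

0.795


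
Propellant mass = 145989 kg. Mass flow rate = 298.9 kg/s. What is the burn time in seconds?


tb = 145989 / 298.9 = 488.4 s

488.4 s


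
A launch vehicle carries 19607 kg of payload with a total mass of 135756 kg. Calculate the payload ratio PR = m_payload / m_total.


PR = 19607 / 135756 = 0.1444

0.1444


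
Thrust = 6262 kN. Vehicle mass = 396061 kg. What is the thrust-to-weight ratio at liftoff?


TWR = 6262000 / (396061 * 9.81) = 1.61

1.61


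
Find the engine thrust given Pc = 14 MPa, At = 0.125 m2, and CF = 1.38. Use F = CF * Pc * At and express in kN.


F = 1.38 * 14e6 * 0.125 = 2.4150e+06 N = 2415.0 kN

2415.0 kN


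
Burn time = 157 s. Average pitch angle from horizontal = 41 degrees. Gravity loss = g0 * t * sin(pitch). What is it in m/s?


GL = 9.81 * 157 * sin(41 deg) = 1010 m/s

1010 m/s


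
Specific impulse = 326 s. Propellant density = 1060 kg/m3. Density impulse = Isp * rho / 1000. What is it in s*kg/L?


rho*Isp = 326 * 1060 / 1000 = 346 s*kg/L

346 s*kg/L


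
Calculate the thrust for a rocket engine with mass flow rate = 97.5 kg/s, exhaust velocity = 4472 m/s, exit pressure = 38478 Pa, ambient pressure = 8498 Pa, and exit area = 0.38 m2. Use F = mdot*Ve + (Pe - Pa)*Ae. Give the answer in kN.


F = 97.5 * 4472 + (38478 - 8498) * 0.38 = 447412.0 N = 447.4 kN

447.4 kN


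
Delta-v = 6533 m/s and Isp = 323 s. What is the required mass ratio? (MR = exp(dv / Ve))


Ve = 323 * 9.81 = 3168.63 m/s
MR = exp(6533 / 3168.63) = 7.86

7.86


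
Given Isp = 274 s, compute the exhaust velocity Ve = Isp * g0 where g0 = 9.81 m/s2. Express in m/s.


Ve = Isp * g0 = 274 * 9.81 = 2687.9 m/s

2687.9 m/s


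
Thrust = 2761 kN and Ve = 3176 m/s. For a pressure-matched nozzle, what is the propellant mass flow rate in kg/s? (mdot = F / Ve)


mdot = F / Ve = 2761000 / 3176 = 869.3 kg/s

869.3 kg/s


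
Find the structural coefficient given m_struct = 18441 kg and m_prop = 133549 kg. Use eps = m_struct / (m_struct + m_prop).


eps = 18441 / (18441 + 133549) = 0.1213

0.1213


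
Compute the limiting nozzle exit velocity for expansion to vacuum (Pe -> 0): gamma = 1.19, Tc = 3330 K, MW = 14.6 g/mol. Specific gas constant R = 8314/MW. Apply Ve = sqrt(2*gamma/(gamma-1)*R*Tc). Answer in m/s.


R = 8314 / 14.6 = 569.45 J/(kg.K)
Ve = sqrt(2 * 1.19 / (1.19 - 1) * 569.45 * 3330) = 4874 m/s

4874 m/s


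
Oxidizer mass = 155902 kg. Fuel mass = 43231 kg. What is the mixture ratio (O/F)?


MR = 155902 / 43231 = 3.61

3.61


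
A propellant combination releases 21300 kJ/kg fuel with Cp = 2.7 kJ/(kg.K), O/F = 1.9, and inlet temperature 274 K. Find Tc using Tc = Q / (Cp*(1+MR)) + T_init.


Tc = 21300 / (2.7 * (1 + 1.9)) + 274 = 2994 K

2994 K


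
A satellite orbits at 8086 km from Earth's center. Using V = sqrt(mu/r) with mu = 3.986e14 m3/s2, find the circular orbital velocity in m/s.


V = sqrt(3.986e14 / 8086000) = 7021 m/s

7021 m/s


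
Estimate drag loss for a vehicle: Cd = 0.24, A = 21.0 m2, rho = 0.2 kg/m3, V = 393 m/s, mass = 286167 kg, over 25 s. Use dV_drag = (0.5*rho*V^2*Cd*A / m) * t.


D = 0.5 * 0.2 * 393^2 * 0.24 * 21.0 = 77842.3 N
a = 77842.3 / 286167 = 0.272 m/s2
dV = 0.272 * 25 = 6.8 m/s

6.8 m/s


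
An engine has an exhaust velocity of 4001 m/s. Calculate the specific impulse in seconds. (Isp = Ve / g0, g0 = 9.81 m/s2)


Isp = Ve / g0 = 4001 / 9.81 = 407.8 s

407.8 s


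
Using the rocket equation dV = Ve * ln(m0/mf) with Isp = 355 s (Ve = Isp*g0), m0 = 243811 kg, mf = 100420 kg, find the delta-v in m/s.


Ve = 355 * 9.81 = 3482.55 m/s
dV = 3482.55 * ln(243811/100420) = 3089 m/s

3089 m/s


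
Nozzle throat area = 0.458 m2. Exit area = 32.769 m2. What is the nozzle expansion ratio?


AR = 32.769 / 0.458 = 71.5

71.5


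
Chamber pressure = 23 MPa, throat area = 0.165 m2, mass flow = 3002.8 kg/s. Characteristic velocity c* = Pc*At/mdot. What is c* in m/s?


c* = 23e6 * 0.165 / 3002.8 = 1264 m/s

1264 m/s
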